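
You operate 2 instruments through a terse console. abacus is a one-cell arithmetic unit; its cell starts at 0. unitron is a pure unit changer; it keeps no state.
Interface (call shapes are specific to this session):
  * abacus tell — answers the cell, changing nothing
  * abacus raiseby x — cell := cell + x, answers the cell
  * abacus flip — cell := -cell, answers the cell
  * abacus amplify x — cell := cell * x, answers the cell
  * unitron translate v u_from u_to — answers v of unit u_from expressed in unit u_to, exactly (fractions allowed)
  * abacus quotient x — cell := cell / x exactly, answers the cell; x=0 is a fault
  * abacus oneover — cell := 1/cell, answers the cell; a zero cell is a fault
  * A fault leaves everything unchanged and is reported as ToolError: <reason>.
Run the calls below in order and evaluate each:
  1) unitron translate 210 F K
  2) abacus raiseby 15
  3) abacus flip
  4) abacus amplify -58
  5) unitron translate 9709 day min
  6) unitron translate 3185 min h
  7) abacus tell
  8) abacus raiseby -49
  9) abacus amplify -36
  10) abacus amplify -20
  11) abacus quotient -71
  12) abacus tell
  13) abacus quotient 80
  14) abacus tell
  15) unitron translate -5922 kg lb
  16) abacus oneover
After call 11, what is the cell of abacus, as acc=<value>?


% unitron translate v=210 u_from=F u_to=K
:: 66967/180
% abacus raiseby x=15
:: 15
% abacus flip
:: -15
% abacus amplify x=-58
:: 870
% unitron translate v=9709 u_from=day u_to=min
:: 13980960
% unitron translate v=3185 u_from=min u_to=h
:: 637/12
% abacus tell
:: 870
% abacus raiseby x=-49
:: 821
% abacus amplify x=-36
:: -29556
% abacus amplify x=-20
:: 591120
% abacus quotient x=-71
:: -591120/71
% abacus tell
:: -591120/71
% abacus quotient x=80
:: -7389/71
% abacus tell
:: -7389/71
% unitron translate v=-5922 u_from=kg u_to=lb
:: -84600000000/6479891
% abacus oneover
:: -71/7389

Answer: acc=-591120/71


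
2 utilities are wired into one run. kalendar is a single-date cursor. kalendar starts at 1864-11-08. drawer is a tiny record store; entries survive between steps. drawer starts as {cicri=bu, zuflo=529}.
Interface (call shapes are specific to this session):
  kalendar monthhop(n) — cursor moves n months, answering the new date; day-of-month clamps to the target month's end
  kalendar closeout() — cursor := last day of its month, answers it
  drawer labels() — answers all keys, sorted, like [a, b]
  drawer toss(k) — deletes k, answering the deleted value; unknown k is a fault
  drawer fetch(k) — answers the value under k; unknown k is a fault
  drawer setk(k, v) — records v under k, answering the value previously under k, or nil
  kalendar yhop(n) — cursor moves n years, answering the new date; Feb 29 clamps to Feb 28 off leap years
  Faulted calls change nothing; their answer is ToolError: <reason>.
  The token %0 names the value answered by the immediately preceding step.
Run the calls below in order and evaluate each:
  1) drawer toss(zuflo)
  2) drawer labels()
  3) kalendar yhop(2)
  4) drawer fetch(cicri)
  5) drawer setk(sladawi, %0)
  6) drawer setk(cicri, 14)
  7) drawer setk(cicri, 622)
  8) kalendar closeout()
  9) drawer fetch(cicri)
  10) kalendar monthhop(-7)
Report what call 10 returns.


-> drawer toss(k→zuflo)
<- 529
-> drawer labels()
<- [cicri]
-> kalendar yhop(n→2)
<- 1866-11-08
-> drawer fetch(k→cicri)
<- bu
-> drawer setk(k→sladawi, v→%0)
<- nil
-> drawer setk(k→cicri, v→14)
<- bu
-> drawer setk(k→cicri, v→622)
<- 14
-> kalendar closeout()
<- 1866-11-30
-> drawer fetch(k→cicri)
<- 622
-> kalendar monthhop(n→-7)
<- 1866-04-30

Answer: 1866-04-30


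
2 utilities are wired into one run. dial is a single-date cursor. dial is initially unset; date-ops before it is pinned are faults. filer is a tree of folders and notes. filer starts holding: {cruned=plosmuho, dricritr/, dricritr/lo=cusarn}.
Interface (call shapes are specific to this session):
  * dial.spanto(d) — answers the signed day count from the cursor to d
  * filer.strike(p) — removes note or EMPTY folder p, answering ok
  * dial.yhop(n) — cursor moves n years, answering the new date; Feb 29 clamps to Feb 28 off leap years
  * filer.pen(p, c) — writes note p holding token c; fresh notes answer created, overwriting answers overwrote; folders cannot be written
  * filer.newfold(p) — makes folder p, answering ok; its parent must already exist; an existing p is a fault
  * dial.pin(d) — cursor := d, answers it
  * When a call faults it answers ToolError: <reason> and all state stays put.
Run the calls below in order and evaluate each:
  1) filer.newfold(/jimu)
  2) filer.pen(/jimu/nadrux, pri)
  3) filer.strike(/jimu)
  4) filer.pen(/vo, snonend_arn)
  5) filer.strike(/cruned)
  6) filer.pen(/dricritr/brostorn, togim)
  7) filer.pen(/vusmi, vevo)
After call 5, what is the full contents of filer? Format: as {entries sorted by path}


>>> newfold p: /jimu
:: ok
>>> pen p: /jimu/nadrux c: pri
:: created
>>> strike p: /jimu
:: ToolError: not empty
>>> pen p: /vo c: snonend_arn
:: created
>>> strike p: /cruned
:: ok
>>> pen p: /dricritr/brostorn c: togim
:: created
>>> pen p: /vusmi c: vevo
:: created

Answer: {dricritr/, dricritr/lo=cusarn, jimu/, jimu/nadrux=pri, vo=snonend_arn}


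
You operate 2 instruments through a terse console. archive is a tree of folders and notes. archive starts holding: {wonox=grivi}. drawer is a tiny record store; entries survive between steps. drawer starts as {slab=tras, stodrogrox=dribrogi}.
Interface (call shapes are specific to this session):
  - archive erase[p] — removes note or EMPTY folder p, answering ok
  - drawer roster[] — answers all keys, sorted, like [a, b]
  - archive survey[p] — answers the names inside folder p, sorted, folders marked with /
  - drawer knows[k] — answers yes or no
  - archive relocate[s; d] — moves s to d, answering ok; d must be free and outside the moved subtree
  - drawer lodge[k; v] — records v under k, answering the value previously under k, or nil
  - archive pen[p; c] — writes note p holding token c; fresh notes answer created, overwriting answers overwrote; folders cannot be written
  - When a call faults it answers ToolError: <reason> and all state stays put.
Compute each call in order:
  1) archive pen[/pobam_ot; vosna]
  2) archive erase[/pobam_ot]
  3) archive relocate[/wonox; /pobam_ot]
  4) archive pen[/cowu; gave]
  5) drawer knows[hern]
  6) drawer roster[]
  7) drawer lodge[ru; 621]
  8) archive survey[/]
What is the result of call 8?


;; 1. archive pen(p=/pobam_ot, c=vosna) == created
;; 2. archive erase(p=/pobam_ot) == ok
;; 3. archive relocate(s=/wonox, d=/pobam_ot) == ok
;; 4. archive pen(p=/cowu, c=gave) == created
;; 5. drawer knows(k=hern) == no
;; 6. drawer roster() == [slab, stodrogrox]
;; 7. drawer lodge(k=ru, v=621) == nil
;; 8. archive survey(p=/) == [cowu, pobam_ot]

Answer: [cowu, pobam_ot]


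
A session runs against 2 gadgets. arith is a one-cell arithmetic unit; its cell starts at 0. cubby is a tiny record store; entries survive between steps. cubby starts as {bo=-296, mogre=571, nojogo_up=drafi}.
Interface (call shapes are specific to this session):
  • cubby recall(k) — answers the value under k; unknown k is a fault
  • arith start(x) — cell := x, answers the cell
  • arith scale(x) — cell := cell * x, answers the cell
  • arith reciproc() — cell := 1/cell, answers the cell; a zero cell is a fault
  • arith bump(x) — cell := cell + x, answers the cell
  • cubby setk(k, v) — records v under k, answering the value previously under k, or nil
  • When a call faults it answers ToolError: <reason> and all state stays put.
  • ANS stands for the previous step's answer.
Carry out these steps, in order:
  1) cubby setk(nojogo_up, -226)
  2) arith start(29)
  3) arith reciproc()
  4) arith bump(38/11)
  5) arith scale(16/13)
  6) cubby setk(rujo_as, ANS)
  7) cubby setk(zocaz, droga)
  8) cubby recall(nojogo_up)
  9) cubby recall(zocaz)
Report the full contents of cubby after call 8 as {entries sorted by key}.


→ cubby setk(k: nojogo_up, v: -226)
← drafi
→ arith start(x: 29)
← 29
→ arith reciproc()
← 1/29
→ arith bump(x: 38/11)
← 1113/319
→ arith scale(x: 16/13)
← 17808/4147
→ cubby setk(k: rujo_as, v: ANS)
← nil
→ cubby setk(k: zocaz, v: droga)
← nil
→ cubby recall(k: nojogo_up)
← -226
→ cubby recall(k: zocaz)
← droga

Answer: {bo=-296, mogre=571, nojogo_up=-226, rujo_as=17808/4147, zocaz=droga}


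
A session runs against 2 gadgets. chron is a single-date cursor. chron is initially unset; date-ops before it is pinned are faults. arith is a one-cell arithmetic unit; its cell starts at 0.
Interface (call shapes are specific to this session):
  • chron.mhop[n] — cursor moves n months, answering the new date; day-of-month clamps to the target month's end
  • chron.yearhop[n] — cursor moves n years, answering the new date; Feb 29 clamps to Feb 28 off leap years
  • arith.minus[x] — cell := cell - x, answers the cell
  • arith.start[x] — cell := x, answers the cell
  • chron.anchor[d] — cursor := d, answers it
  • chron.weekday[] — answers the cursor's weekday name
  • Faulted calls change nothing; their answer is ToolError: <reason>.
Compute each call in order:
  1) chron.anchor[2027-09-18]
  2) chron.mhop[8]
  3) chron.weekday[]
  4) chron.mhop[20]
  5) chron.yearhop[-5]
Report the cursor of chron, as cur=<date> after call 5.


Using chron.anchor with d→2027-09-18, → 2027-09-18.
Invoking chron.mhop with n→8, and get 2028-05-18.
I try chron.weekday, giving Thursday.
I call chron.mhop with n→20, — result: 2030-01-18.
Then chron.yearhop with n→-5, and get 2025-01-18.

Answer: cur=2025-01-18


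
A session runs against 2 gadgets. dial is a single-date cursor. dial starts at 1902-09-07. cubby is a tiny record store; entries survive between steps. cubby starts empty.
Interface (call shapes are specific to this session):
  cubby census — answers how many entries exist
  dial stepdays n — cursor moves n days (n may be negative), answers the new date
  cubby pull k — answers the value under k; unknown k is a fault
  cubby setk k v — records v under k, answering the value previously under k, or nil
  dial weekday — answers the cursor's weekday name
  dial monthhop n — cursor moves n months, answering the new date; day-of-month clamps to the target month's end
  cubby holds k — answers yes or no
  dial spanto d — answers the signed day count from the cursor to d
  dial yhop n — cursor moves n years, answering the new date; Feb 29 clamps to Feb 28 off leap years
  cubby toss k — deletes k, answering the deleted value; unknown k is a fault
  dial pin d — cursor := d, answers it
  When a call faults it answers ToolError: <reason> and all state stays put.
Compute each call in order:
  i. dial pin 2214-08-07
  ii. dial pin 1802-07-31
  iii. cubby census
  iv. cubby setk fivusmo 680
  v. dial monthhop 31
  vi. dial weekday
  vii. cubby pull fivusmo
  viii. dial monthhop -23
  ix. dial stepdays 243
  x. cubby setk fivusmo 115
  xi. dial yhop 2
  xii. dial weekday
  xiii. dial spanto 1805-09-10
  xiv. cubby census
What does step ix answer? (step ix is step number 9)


-> dial pin(2214-08-07)
<- 2214-08-07
-> dial pin(1802-07-31)
<- 1802-07-31
-> cubby census()
<- 0
-> cubby setk(fivusmo, 680)
<- nil
-> dial monthhop(31)
<- 1805-02-28
-> dial weekday()
<- Thursday
-> cubby pull(fivusmo)
<- 680
-> dial monthhop(-23)
<- 1803-03-28
-> dial stepdays(243)
<- 1803-11-26
-> cubby setk(fivusmo, 115)
<- 680
-> dial yhop(2)
<- 1805-11-26
-> dial weekday()
<- Tuesday
-> dial spanto(1805-09-10)
<- -77
-> cubby census()
<- 1

Answer: 1803-11-26


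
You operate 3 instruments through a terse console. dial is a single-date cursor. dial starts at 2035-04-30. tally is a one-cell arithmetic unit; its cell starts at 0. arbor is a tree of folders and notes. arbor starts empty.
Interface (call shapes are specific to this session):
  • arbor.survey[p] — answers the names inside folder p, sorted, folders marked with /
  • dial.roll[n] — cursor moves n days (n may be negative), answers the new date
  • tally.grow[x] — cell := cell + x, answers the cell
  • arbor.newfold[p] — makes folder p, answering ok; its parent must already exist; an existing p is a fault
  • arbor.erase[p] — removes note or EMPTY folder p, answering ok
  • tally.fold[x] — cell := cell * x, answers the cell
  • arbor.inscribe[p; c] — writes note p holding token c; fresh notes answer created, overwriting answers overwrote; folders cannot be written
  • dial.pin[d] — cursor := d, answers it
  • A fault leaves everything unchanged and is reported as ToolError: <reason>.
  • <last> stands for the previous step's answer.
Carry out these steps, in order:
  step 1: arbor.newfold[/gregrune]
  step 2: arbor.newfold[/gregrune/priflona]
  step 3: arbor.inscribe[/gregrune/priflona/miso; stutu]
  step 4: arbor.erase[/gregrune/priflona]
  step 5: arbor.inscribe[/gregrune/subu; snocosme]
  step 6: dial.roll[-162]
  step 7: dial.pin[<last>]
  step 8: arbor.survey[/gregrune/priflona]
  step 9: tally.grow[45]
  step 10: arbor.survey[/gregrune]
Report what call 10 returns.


==> arbor.newfold(/gregrune)
<== ok
==> arbor.newfold(/gregrune/priflona)
<== ok
==> arbor.inscribe(/gregrune/priflona/miso, stutu)
<== created
==> arbor.erase(/gregrune/priflona)
<== ToolError: not empty
==> arbor.inscribe(/gregrune/subu, snocosme)
<== created
==> dial.roll(-162)
<== 2034-11-19
==> dial.pin(<last>)
<== 2034-11-19
==> arbor.survey(/gregrune/priflona)
<== [miso]
==> tally.grow(45)
<== 45
==> arbor.survey(/gregrune)
<== [priflona/, subu]

Answer: [priflona/, subu]


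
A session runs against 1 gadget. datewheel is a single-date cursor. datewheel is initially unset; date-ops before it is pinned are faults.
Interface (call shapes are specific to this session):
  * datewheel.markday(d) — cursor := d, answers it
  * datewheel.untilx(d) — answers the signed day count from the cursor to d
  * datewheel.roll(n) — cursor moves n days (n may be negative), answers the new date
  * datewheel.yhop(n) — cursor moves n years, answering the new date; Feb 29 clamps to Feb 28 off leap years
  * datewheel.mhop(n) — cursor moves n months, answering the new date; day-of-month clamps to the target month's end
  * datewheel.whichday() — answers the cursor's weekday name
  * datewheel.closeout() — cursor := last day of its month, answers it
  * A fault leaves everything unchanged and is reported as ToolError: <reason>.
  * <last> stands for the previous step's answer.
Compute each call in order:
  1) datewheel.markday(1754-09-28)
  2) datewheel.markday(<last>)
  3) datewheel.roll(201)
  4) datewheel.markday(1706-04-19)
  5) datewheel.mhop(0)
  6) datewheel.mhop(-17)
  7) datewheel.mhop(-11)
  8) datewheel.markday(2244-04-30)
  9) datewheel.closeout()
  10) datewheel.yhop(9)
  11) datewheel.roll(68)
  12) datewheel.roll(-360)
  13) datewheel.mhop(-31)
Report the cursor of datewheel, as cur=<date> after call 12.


Answer: cur=2252-07-12

Derivation:
Act: datewheel.markday[d: 1754-09-28]
Obs: 1754-09-28
Act: datewheel.markday[d: <last>]
Obs: 1754-09-28
Act: datewheel.roll[n: 201]
Obs: 1755-04-17
Act: datewheel.markday[d: 1706-04-19]
Obs: 1706-04-19
Act: datewheel.mhop[n: 0]
Obs: 1706-04-19
Act: datewheel.mhop[n: -17]
Obs: 1704-11-19
Act: datewheel.mhop[n: -11]
Obs: 1703-12-19
Act: datewheel.markday[d: 2244-04-30]
Obs: 2244-04-30
Act: datewheel.closeout[]
Obs: 2244-04-30
Act: datewheel.yhop[n: 9]
Obs: 2253-04-30
Act: datewheel.roll[n: 68]
Obs: 2253-07-07
Act: datewheel.roll[n: -360]
Obs: 2252-07-12
Act: datewheel.mhop[n: -31]
Obs: 2249-12-12


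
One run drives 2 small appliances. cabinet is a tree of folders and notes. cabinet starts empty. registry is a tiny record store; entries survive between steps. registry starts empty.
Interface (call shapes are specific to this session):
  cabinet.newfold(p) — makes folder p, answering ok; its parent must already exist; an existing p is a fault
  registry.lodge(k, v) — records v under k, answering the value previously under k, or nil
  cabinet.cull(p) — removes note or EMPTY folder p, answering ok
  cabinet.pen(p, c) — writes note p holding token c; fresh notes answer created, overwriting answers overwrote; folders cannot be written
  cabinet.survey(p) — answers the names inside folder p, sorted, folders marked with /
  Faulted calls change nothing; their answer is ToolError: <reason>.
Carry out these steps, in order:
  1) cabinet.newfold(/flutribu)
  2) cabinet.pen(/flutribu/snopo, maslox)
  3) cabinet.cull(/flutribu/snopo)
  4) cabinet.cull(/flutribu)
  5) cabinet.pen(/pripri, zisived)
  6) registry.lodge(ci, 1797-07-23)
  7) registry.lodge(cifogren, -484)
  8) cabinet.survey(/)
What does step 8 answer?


Answer: [pripri]

Derivation:
# 1. cabinet.newfold(p: /flutribu) -> ok
# 2. cabinet.pen(p: /flutribu/snopo, c: maslox) -> created
# 3. cabinet.cull(p: /flutribu/snopo) -> ok
# 4. cabinet.cull(p: /flutribu) -> ok
# 5. cabinet.pen(p: /pripri, c: zisived) -> created
# 6. registry.lodge(k: ci, v: 1797-07-23) -> nil
# 7. registry.lodge(k: cifogren, v: -484) -> nil
# 8. cabinet.survey(p: /) -> [pripri]


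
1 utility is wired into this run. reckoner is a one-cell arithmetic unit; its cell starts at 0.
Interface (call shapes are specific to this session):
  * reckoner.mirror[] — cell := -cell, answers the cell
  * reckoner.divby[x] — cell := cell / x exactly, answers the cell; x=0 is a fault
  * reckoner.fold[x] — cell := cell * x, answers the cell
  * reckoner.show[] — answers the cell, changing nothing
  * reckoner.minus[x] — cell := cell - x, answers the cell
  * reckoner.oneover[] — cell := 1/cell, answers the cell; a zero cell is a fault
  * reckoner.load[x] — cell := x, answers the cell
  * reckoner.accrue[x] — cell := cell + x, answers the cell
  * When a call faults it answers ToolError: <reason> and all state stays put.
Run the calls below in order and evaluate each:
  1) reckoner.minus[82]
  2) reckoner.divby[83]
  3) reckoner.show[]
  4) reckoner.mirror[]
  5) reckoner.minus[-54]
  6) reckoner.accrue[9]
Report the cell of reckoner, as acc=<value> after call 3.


Step: reckoner.minus[82]
Result: -82
Step: reckoner.divby[83]
Result: -82/83
Step: reckoner.show[]
Result: -82/83
Step: reckoner.mirror[]
Result: 82/83
Step: reckoner.minus[-54]
Result: 4564/83
Step: reckoner.accrue[9]
Result: 5311/83

Answer: acc=-82/83


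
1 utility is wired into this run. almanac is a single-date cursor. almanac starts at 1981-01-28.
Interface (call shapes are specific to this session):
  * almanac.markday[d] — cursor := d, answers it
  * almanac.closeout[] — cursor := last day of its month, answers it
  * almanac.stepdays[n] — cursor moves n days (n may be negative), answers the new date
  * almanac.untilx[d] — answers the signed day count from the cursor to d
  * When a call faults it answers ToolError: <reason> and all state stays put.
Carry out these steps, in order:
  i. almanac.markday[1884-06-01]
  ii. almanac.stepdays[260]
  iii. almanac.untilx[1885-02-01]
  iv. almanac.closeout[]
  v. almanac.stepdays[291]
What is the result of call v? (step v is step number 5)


# almanac.markday(d: 1884-06-01) -> 1884-06-01
# almanac.stepdays(n: 260) -> 1885-02-16
# almanac.untilx(d: 1885-02-01) -> -15
# almanac.closeout() -> 1885-02-28
# almanac.stepdays(n: 291) -> 1885-12-16

Answer: 1885-12-16


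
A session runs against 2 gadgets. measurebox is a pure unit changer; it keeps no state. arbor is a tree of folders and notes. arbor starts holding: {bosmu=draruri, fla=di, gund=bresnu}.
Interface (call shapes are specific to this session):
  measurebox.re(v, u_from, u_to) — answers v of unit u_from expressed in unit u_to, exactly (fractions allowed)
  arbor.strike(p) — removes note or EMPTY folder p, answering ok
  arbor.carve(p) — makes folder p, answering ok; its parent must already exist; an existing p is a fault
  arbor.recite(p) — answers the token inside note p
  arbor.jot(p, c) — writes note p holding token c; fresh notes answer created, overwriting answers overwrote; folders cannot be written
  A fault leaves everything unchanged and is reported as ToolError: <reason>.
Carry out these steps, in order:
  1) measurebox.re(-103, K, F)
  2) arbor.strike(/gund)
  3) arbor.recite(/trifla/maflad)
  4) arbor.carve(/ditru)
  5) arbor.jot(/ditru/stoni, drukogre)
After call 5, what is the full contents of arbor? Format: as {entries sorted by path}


Answer: {bosmu=draruri, ditru/, ditru/stoni=drukogre, fla=di}

Derivation:
% re v→-103 u_from→K u_to→F
  -64507/100
% strike p→/gund
  ok
% recite p→/trifla/maflad
  ToolError: not found
% carve p→/ditru
  ok
% jot p→/ditru/stoni c→drukogre
  created


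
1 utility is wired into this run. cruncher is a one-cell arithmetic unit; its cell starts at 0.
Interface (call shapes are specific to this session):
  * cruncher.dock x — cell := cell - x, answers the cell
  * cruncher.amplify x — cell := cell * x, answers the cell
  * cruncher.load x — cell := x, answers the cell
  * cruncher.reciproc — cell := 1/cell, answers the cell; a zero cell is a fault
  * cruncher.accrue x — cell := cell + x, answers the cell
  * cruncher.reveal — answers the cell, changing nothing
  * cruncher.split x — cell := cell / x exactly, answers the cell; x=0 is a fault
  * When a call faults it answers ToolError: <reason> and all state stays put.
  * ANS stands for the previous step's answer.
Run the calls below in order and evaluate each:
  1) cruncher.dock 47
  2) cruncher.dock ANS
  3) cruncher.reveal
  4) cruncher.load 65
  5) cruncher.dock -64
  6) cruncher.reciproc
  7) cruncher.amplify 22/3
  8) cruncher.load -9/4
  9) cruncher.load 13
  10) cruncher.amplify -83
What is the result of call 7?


Answer: 22/387

Derivation:
-- cruncher.dock(x: 47) : -47
-- cruncher.dock(x: ANS) : 0
-- cruncher.reveal() : 0
-- cruncher.load(x: 65) : 65
-- cruncher.dock(x: -64) : 129
-- cruncher.reciproc() : 1/129
-- cruncher.amplify(x: 22/3) : 22/387
-- cruncher.load(x: -9/4) : -9/4
-- cruncher.load(x: 13) : 13
-- cruncher.amplify(x: -83) : -1079


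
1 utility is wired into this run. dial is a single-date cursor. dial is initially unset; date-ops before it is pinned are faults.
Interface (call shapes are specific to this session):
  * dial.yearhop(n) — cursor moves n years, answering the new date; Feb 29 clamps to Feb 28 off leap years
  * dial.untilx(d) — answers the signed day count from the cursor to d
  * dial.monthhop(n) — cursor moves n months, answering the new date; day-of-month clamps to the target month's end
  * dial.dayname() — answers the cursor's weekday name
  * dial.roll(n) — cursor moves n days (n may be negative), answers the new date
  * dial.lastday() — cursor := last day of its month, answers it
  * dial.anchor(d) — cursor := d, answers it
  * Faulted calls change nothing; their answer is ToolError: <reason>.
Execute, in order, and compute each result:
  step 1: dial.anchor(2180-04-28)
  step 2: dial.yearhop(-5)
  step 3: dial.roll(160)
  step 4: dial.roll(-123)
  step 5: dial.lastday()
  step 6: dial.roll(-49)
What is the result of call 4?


Answer: 2175-06-04

Derivation:
# anchor(d: 2180-04-28) => 2180-04-28
# yearhop(n: -5) => 2175-04-28
# roll(n: 160) => 2175-10-05
# roll(n: -123) => 2175-06-04
# lastday() => 2175-06-30
# roll(n: -49) => 2175-05-12


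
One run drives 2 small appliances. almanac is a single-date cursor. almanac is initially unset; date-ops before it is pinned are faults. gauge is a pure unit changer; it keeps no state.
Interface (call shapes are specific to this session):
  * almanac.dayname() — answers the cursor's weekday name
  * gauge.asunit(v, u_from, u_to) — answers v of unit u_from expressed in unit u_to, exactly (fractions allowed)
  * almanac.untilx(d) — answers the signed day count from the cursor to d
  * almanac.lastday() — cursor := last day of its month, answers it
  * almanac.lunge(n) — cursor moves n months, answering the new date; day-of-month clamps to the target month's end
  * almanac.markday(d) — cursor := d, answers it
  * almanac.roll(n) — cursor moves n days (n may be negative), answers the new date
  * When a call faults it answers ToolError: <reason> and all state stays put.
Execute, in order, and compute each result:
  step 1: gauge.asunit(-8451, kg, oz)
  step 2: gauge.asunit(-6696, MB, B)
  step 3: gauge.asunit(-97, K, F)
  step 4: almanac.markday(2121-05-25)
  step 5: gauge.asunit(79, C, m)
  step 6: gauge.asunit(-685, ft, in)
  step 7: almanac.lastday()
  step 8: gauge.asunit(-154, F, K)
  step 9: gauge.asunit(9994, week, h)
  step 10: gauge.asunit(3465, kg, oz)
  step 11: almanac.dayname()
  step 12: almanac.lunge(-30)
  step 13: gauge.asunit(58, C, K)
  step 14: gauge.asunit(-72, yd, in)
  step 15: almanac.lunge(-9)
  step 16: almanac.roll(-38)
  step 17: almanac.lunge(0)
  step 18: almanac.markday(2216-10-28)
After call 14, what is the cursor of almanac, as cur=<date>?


[in] gauge.asunit v='-8451' u_from='kg' u_to='oz'
[out] -13521600000000/45359237
[in] gauge.asunit v='-6696' u_from='MB' u_to='B'
[out] -6696000000
[in] gauge.asunit v='-97' u_from='K' u_to='F'
[out] -63427/100
[in] almanac.markday d='2121-05-25'
[out] 2121-05-25
[in] gauge.asunit v='79' u_from='C' u_to='m'
[out] ToolError: incompatible units
[in] gauge.asunit v='-685' u_from='ft' u_to='in'
[out] -8220
[in] almanac.lastday
[out] 2121-05-31
[in] gauge.asunit v='-154' u_from='F' u_to='K'
[out] 10189/60
[in] gauge.asunit v='9994' u_from='week' u_to='h'
[out] 1678992
[in] gauge.asunit v='3465' u_from='kg' u_to='oz'
[out] 72000000000/589081
[in] almanac.dayname
[out] Saturday
[in] almanac.lunge n='-30'
[out] 2118-11-30
[in] gauge.asunit v='58' u_from='C' u_to='K'
[out] 6623/20
[in] gauge.asunit v='-72' u_from='yd' u_to='in'
[out] -2592
[in] almanac.lunge n='-9'
[out] 2118-02-28
[in] almanac.roll n='-38'
[out] 2118-01-21
[in] almanac.lunge n='0'
[out] 2118-01-21
[in] almanac.markday d='2216-10-28'
[out] 2216-10-28

Answer: cur=2118-11-30


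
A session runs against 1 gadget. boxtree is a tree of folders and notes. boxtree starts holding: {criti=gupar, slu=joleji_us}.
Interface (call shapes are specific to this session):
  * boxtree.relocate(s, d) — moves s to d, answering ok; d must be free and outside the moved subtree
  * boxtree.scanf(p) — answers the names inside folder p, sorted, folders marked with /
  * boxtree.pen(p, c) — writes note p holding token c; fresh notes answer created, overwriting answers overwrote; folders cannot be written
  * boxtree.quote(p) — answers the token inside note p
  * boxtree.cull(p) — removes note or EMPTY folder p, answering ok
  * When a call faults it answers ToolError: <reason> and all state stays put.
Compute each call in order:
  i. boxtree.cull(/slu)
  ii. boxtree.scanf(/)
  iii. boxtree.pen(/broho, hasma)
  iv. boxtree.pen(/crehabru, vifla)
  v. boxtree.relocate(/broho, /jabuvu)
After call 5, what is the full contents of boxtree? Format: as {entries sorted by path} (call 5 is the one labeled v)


Answer: {crehabru=vifla, criti=gupar, jabuvu=hasma}

Derivation:
Using boxtree.cull with /slu, and see ok.
I call boxtree.scanf with /: [criti].
Calling boxtree.pen with /broho, hasma, giving created.
Next I call boxtree.pen with /crehabru, vifla, and get created.
I use boxtree.relocate with /broho, /jabuvu, → ok.


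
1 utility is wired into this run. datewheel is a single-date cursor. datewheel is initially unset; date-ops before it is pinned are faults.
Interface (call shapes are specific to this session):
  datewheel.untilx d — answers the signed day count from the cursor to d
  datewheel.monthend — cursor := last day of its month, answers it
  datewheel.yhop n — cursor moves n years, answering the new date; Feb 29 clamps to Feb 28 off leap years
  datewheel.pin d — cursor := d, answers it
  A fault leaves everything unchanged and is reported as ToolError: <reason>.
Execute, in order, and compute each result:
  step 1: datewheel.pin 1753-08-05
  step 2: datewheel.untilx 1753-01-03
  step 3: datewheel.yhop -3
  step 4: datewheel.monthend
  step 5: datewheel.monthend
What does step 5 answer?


Answer: 1750-08-31

Derivation:
$ datewheel.pin 1753-08-05
[out] 1753-08-05
$ datewheel.untilx 1753-01-03
[out] -214
$ datewheel.yhop -3
[out] 1750-08-05
$ datewheel.monthend
[out] 1750-08-31
$ datewheel.monthend
[out] 1750-08-31


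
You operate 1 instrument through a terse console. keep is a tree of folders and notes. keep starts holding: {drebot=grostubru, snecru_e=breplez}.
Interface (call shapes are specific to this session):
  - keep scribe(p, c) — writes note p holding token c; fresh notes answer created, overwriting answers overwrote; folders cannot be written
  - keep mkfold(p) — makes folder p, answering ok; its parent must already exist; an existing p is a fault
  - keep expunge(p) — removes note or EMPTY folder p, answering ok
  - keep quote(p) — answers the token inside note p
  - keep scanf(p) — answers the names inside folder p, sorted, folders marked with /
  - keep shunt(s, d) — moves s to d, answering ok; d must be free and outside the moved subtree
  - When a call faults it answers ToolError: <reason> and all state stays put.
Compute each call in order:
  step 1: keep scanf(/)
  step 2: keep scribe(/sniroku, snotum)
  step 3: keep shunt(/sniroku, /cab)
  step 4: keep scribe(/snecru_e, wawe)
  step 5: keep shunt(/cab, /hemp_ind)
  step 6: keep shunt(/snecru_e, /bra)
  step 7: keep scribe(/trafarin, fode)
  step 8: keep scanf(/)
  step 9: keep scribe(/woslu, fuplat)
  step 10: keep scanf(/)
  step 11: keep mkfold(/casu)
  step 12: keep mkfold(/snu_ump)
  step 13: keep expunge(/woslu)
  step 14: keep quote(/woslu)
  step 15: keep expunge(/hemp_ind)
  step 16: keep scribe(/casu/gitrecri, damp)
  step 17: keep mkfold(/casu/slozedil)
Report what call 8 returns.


Answer: [bra, drebot, hemp_ind, trafarin]

Derivation:
·→ keep scanf(/)
·← [drebot, snecru_e]
·→ keep scribe(/sniroku, snotum)
·← created
·→ keep shunt(/sniroku, /cab)
·← ok
·→ keep scribe(/snecru_e, wawe)
·← overwrote
·→ keep shunt(/cab, /hemp_ind)
·← ok
·→ keep shunt(/snecru_e, /bra)
·← ok
·→ keep scribe(/trafarin, fode)
·← created
·→ keep scanf(/)
·← [bra, drebot, hemp_ind, trafarin]
·→ keep scribe(/woslu, fuplat)
·← created
·→ keep scanf(/)
·← [bra, drebot, hemp_ind, trafarin, woslu]
·→ keep mkfold(/casu)
·← ok
·→ keep mkfold(/snu_ump)
·← ok
·→ keep expunge(/woslu)
·← ok
·→ keep quote(/woslu)
·← ToolError: not found
·→ keep expunge(/hemp_ind)
·← ok
·→ keep scribe(/casu/gitrecri, damp)
·← created
·→ keep mkfold(/casu/slozedil)
·← ok


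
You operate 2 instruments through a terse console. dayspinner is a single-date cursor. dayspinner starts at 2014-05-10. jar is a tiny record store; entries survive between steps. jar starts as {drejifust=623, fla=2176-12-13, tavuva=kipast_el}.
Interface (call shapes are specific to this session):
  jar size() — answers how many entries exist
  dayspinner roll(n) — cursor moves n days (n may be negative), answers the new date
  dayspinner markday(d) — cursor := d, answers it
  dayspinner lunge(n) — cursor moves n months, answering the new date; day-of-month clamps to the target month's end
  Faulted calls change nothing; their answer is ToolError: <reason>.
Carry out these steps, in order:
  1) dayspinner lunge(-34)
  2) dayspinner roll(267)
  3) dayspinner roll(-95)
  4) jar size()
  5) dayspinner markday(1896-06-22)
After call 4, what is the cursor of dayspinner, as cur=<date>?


Answer: cur=2011-12-29

Derivation:
==> dayspinner lunge(n=-34)
<== 2011-07-10
==> dayspinner roll(n=267)
<== 2012-04-02
==> dayspinner roll(n=-95)
<== 2011-12-29
==> jar size()
<== 3
==> dayspinner markday(d=1896-06-22)
<== 1896-06-22


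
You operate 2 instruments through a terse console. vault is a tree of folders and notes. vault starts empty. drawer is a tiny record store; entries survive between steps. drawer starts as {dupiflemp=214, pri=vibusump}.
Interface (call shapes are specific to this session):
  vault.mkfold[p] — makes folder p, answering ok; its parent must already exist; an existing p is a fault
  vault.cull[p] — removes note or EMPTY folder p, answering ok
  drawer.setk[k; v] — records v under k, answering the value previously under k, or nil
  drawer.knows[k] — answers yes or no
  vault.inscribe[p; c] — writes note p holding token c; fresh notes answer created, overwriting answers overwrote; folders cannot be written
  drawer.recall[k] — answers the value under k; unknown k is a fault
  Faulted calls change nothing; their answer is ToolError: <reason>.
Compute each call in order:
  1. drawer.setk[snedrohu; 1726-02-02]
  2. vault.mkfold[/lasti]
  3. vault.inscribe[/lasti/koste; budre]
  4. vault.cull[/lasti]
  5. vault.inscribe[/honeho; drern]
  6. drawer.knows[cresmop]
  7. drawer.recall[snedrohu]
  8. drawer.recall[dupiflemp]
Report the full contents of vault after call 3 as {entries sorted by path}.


Answer: {lasti/, lasti/koste=budre}

Derivation:
I run drawer.setk passing k='snedrohu', v='1726-02-02', and observe nil.
Now I run vault.mkfold passing p='/lasti', and get ok.
Then vault.inscribe passing p='/lasti/koste', c='budre', → created.
Calling vault.cull passing p='/lasti', and observe ToolError: not empty.
Calling vault.inscribe passing p='/honeho', c='drern', and see created.
Invoking drawer.knows passing k='cresmop', and see no.
I call drawer.recall passing k='snedrohu', giving 1726-02-02.
Invoking drawer.recall passing k='dupiflemp', yielding 214.


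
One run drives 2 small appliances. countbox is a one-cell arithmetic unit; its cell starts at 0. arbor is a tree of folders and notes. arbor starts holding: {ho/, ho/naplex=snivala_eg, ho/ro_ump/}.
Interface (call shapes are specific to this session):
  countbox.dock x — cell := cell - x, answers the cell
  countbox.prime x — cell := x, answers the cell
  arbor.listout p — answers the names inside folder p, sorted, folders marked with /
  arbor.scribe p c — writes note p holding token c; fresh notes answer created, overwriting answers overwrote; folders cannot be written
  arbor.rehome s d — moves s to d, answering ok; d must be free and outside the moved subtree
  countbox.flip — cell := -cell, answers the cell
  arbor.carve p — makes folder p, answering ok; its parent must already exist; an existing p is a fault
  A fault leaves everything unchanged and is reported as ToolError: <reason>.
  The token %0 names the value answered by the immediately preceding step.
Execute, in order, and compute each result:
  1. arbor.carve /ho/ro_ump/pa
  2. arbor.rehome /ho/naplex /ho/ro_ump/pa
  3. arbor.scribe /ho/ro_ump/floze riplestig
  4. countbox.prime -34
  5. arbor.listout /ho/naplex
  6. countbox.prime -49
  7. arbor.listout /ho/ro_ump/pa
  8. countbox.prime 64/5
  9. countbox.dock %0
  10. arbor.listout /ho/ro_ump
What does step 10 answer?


// 1. arbor.carve(p=/ho/ro_ump/pa) ~> ok
// 2. arbor.rehome(s=/ho/naplex, d=/ho/ro_ump/pa) ~> ToolError: exists
// 3. arbor.scribe(p=/ho/ro_ump/floze, c=riplestig) ~> created
// 4. countbox.prime(x=-34) ~> -34
// 5. arbor.listout(p=/ho/naplex) ~> ToolError: not a directory
// 6. countbox.prime(x=-49) ~> -49
// 7. arbor.listout(p=/ho/ro_ump/pa) ~> []
// 8. countbox.prime(x=64/5) ~> 64/5
// 9. countbox.dock(x=%0) ~> 0
// 10. arbor.listout(p=/ho/ro_ump) ~> [floze, pa/]

Answer: [floze, pa/]


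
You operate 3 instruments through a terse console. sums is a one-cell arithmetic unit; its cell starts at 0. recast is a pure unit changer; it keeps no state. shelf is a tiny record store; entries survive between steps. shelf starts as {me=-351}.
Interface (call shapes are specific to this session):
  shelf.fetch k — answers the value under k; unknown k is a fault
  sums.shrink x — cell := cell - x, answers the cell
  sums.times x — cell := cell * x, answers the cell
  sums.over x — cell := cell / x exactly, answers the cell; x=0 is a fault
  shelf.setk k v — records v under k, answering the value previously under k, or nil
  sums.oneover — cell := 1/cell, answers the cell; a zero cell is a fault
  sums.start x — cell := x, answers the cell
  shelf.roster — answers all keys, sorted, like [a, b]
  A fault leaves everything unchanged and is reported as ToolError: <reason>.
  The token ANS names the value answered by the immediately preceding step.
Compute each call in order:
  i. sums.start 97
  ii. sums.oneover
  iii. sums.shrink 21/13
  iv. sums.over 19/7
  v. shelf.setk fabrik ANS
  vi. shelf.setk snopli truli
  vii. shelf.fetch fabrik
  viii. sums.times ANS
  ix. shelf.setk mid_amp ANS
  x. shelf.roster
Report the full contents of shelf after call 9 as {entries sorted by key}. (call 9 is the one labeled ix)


Answer: {fabrik=-14168/23959, me=-351, mid_amp=200732224/574033681, snopli=truli}

Derivation:
CALL sums.start[x→97]
RET  97
CALL sums.oneover[]
RET  1/97
CALL sums.shrink[x→21/13]
RET  -2024/1261
CALL sums.over[x→19/7]
RET  -14168/23959
CALL shelf.setk[k→fabrik; v→ANS]
RET  nil
CALL shelf.setk[k→snopli; v→truli]
RET  nil
CALL shelf.fetch[k→fabrik]
RET  -14168/23959
CALL sums.times[x→ANS]
RET  200732224/574033681
CALL shelf.setk[k→mid_amp; v→ANS]
RET  nil
CALL shelf.roster[]
RET  [fabrik, me, mid_amp, snopli]


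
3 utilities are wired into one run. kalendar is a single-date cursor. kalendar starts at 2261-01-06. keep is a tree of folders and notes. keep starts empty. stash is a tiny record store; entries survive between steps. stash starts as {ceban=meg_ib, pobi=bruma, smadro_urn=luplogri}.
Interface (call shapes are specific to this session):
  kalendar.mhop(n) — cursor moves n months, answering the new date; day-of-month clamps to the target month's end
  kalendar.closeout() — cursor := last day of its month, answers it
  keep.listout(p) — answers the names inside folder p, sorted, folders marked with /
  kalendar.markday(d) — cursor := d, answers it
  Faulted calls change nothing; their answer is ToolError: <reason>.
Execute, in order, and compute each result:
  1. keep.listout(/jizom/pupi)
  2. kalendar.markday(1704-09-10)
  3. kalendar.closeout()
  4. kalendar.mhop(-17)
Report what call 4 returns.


Answer: 1703-04-30

Derivation:
I use keep.listout on p: /jizom/pupi, and observe ToolError: not found.
I try kalendar.markday on d: 1704-09-10, → 1704-09-10.
Now I run kalendar.closeout(), giving 1704-09-30.
Calling kalendar.mhop on n: -17, and get 1703-04-30.


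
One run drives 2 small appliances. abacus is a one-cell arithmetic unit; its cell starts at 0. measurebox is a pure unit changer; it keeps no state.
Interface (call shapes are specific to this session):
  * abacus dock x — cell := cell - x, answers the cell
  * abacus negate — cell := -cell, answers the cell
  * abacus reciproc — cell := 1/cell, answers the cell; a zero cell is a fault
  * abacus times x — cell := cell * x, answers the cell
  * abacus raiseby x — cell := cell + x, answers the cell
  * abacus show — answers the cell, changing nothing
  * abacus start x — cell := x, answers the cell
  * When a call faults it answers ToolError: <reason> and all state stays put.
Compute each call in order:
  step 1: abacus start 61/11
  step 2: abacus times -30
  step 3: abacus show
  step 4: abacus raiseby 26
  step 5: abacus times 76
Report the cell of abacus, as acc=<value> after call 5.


! 1. abacus start(x='61/11') == 61/11
! 2. abacus times(x='-30') == -1830/11
! 3. abacus show() == -1830/11
! 4. abacus raiseby(x='26') == -1544/11
! 5. abacus times(x='76') == -117344/11

Answer: acc=-117344/11


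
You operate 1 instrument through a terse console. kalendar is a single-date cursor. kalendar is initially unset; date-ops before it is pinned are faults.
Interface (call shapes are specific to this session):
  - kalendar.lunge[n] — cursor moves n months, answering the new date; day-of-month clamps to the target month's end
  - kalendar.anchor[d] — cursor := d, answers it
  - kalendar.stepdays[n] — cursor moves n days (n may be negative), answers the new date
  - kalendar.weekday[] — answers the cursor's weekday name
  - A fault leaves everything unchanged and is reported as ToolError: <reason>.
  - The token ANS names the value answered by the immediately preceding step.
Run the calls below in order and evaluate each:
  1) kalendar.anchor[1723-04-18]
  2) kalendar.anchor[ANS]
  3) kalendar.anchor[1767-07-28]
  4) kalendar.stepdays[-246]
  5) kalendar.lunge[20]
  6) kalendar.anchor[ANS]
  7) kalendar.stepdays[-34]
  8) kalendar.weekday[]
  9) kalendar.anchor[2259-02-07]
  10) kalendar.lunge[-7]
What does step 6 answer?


·→ kalendar.anchor(d→1723-04-18)
·← 1723-04-18
·→ kalendar.anchor(d→ANS)
·← 1723-04-18
·→ kalendar.anchor(d→1767-07-28)
·← 1767-07-28
·→ kalendar.stepdays(n→-246)
·← 1766-11-24
·→ kalendar.lunge(n→20)
·← 1768-07-24
·→ kalendar.anchor(d→ANS)
·← 1768-07-24
·→ kalendar.stepdays(n→-34)
·← 1768-06-20
·→ kalendar.weekday()
·← Monday
·→ kalendar.anchor(d→2259-02-07)
·← 2259-02-07
·→ kalendar.lunge(n→-7)
·← 2258-07-07

Answer: 1768-07-24
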